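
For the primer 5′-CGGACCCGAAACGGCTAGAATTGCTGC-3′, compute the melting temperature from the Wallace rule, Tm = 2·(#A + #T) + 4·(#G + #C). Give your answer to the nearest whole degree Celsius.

86°C

Base counts: A=7, T=4, G=8, C=8 (length 27).
Tm = 2·(7+4) + 4·(8+8) = 2·11 + 4·16 = 22 + 64 = 86°C.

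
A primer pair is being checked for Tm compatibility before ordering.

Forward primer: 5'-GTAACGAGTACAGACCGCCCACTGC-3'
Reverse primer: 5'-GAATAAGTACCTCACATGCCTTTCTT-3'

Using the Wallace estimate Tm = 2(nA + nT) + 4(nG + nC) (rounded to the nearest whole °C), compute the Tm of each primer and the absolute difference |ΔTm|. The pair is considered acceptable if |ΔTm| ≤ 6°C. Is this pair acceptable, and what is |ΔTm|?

|ΔTm| = 8°C; the pair is not acceptable.

Forward: A=7 T=3 G=6 C=9 → Tm = 2·10 + 4·15 = 80°C.
Reverse: A=7 T=9 G=3 C=7 → Tm = 2·16 + 4·10 = 72°C.
|ΔTm| = |80 − 72| = 8°C, > 6°C.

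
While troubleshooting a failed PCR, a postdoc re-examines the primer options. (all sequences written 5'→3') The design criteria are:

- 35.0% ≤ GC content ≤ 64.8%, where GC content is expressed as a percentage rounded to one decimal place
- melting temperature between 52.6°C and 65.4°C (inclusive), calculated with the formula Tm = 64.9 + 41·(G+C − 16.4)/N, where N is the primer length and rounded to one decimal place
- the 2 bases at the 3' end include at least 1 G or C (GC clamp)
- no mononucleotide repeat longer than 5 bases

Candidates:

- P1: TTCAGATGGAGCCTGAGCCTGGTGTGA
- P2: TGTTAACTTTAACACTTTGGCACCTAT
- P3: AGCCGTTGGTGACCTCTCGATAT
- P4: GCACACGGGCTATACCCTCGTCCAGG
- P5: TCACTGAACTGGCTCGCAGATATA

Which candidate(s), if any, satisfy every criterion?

P1 (27 nt, A=5 T=7 G=10 C=5): GC 15/27 = 55.6% ✓; Tm = 64.9 + 41·(15 − 16.4)/27 = 62.8°C ✓; 3' end GA has 1 G/C ✓; longest run = 2 ✓ — passes.
P2 (27 nt, A=7 T=11 G=3 C=6): GC 9/27 = 33.3%, outside 35.0–64.8% ✗; Tm = 64.9 + 41·(9 − 16.4)/27 = 53.7°C ✓; 3' end AT has 0 G/C, need ≥1 ✗; longest run = 3 ✓ — fails.
P3 (23 nt, A=4 T=7 G=6 C=6): GC 12/23 = 52.2% ✓; Tm = 64.9 + 41·(12 − 16.4)/23 = 57.1°C ✓; 3' end AT has 0 G/C, need ≥1 ✗; longest run = 2 ✓ — fails.
P4 (26 nt, A=5 T=4 G=7 C=10): GC 17/26 = 65.4%, outside 35.0–64.8% ✗; Tm = 64.9 + 41·(17 − 16.4)/26 = 65.8°C, outside 52.6–65.4°C ✗; 3' end GG has 2 G/C ✓; longest run = 3 ✓ — fails.
P5 (24 nt, A=7 T=6 G=5 C=6): GC 11/24 = 45.8% ✓; Tm = 64.9 + 41·(11 − 16.4)/24 = 55.7°C ✓; 3' end TA has 0 G/C, need ≥1 ✗; longest run = 2 ✓ — fails.

P1 only.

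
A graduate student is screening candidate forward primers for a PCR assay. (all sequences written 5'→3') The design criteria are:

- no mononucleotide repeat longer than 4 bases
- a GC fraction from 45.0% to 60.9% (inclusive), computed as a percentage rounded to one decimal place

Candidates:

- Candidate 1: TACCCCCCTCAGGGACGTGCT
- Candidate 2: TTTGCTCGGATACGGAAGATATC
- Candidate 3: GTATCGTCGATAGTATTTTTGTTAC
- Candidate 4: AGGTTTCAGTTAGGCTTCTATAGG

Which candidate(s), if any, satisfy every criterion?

None of the candidates satisfy all criteria.

Candidate 1 (21 nt, A=3 T=4 G=5 C=9): longest run = 6, exceeds 4 ✗; GC 14/21 = 66.7%, outside 45.0–60.9% ✗ — fails.
Candidate 2 (23 nt, A=6 T=7 G=6 C=4): longest run = 3 ✓; GC 10/23 = 43.5%, outside 45.0–60.9% ✗ — fails.
Candidate 3 (25 nt, A=5 T=12 G=5 C=3): longest run = 5, exceeds 4 ✗; GC 8/25 = 32.0%, outside 45.0–60.9% ✗ — fails.
Candidate 4 (24 nt, A=5 T=9 G=7 C=3): longest run = 3 ✓; GC 10/24 = 41.7%, outside 45.0–60.9% ✗ — fails.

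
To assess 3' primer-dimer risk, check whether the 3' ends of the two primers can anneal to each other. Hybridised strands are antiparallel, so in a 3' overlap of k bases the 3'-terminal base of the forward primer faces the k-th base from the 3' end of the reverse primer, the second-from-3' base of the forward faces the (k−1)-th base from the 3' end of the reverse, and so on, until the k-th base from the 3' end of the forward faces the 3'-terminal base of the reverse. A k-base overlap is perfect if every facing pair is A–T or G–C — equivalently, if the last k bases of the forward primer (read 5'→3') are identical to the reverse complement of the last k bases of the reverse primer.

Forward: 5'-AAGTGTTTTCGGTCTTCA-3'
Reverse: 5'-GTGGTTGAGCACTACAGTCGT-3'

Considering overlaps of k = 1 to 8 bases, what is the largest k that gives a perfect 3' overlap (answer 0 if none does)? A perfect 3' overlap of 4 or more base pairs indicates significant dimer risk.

Longest perfect overlap: 1 complementary base pair; below the dimer-risk threshold (threshold 4).

Last 8 bases (5'→3') — forward …GGTCTTCA, reverse …ACAGTCGT.
Reverse complement of the reverse primer's last 8 bases: ACGACTGT; its first k bases are the reverse complement of the reverse primer's last k bases, so a perfect k-base overlap needs the forward primer's last k bases to equal them.
Comparing (forward last k vs required): k=1: A vs A ✓; k=2: CA vs AC ✗; k=3: TCA vs ACG ✗; k=4: TTCA vs ACGA ✗; k=5: CTTCA vs ACGAC ✗; k=6: TCTTCA vs ACGACT ✗; k=7: GTCTTCA vs ACGACTG ✗; k=8: GGTCTTCA vs ACGACTGT ✗.
Only k = 1 is perfect, so the longest perfect 3' overlap is 1.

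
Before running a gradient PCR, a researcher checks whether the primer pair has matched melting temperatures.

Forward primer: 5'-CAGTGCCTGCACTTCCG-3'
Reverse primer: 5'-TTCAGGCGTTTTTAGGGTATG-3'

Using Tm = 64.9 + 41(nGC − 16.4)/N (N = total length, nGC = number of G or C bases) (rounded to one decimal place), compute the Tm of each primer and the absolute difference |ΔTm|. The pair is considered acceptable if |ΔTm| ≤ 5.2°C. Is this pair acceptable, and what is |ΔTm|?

|ΔTm| = 1.4°C; the pair is acceptable.

Forward: G+C = 11, N = 17 → Tm = 64.9 + 41·(11 − 16.4)/17 = 51.9°C.
Reverse: G+C = 9, N = 21 → Tm = 64.9 + 41·(9 − 16.4)/21 = 50.5°C.
|ΔTm| = |51.9 − 50.5| = 1.4°C, ≤ 5.2°C.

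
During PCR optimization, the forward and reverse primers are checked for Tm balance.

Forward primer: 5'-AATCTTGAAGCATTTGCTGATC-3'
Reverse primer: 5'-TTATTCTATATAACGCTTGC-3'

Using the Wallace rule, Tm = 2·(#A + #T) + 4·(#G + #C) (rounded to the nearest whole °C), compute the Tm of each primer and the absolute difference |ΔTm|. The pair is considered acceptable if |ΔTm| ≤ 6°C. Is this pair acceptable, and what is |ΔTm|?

|ΔTm| = 8°C; the pair is not acceptable.

Forward: A=6 T=8 G=4 C=4 → Tm = 2·14 + 4·8 = 60°C.
Reverse: A=5 T=9 G=2 C=4 → Tm = 2·14 + 4·6 = 52°C.
|ΔTm| = |60 − 52| = 8°C, > 6°C.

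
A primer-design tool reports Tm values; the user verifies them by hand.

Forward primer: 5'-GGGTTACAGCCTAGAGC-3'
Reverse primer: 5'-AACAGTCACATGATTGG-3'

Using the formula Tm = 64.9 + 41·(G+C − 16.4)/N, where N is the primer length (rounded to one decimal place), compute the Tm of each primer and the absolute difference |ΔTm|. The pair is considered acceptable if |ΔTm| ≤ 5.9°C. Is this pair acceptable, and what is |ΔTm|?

|ΔTm| = 7.3°C; the pair is not acceptable.

Forward: G+C = 10, N = 17 → Tm = 64.9 + 41·(10 − 16.4)/17 = 49.5°C.
Reverse: G+C = 7, N = 17 → Tm = 64.9 + 41·(7 − 16.4)/17 = 42.2°C.
|ΔTm| = |49.5 − 42.2| = 7.3°C, > 5.9°C.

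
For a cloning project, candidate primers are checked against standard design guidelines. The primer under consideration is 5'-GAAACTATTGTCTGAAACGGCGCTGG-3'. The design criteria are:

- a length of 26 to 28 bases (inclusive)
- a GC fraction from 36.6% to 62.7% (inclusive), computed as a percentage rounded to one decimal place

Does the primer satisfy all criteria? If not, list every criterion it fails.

Meets all criteria.

Base counts: A=7, T=6, G=8, C=5 (length 26).
length: length 26 ✓
GC content: GC 13/26 = 50.0% ✓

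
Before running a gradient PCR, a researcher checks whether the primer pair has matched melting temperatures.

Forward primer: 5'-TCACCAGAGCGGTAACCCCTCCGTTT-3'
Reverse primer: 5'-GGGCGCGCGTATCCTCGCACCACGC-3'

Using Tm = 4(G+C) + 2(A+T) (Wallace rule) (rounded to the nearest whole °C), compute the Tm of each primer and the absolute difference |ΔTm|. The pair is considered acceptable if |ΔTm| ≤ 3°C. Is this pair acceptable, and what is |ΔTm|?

Forward: A=5 T=6 G=5 C=10 → Tm = 2·11 + 4·15 = 82°C.
Reverse: A=3 T=3 G=8 C=11 → Tm = 2·6 + 4·19 = 88°C.
|ΔTm| = |82 − 88| = 6°C, > 3°C.

|ΔTm| = 6°C; the pair is not acceptable.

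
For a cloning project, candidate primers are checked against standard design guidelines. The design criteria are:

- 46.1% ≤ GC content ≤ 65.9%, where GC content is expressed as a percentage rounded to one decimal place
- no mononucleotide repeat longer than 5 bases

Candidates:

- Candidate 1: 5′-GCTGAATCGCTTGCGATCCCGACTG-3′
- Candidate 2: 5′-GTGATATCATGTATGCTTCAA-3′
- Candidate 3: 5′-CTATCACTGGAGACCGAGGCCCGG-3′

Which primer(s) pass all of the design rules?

Candidate 1 (25 nt, A=4 T=6 G=7 C=8): GC 15/25 = 60.0% ✓; longest run = 3 ✓ — passes.
Candidate 2 (21 nt, A=6 T=8 G=4 C=3): GC 7/21 = 33.3%, outside 46.1–65.9% ✗; longest run = 2 ✓ — fails.
Candidate 3 (24 nt, A=5 T=3 G=8 C=8): GC 16/24 = 66.7%, outside 46.1–65.9% ✗; longest run = 3 ✓ — fails.

Candidate 1 only.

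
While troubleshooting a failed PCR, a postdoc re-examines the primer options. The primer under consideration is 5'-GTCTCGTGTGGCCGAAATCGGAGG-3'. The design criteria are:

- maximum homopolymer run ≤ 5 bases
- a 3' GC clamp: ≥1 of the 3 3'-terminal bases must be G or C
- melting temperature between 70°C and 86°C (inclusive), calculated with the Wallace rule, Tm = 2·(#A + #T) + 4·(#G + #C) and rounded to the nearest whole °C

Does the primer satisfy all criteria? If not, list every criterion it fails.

Base counts: A=4, T=5, G=10, C=5 (length 24).
homopolymer run: longest run = 3 ✓
GC clamp: 3' end AGG has 2 G/C ✓
Tm: Tm = 2·9 + 4·15 = 78°C ✓

Meets all criteria.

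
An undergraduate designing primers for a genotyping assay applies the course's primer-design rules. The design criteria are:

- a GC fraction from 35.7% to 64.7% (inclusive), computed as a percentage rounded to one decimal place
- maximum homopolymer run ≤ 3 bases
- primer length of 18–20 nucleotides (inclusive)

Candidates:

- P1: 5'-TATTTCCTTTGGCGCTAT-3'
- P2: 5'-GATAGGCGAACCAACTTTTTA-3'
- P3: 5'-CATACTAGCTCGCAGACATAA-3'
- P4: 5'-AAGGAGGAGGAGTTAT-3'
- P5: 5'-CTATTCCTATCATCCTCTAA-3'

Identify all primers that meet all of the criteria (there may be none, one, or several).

P1 (18 nt, A=2 T=9 G=3 C=4): GC 7/18 = 38.9% ✓; longest run = 3 ✓; length 18 ✓ — passes.
P2 (21 nt, A=7 T=6 G=4 C=4): GC 8/21 = 38.1% ✓; longest run = 5, exceeds 3 ✗; length 21, outside 18–20 ✗ — fails.
P3 (21 nt, A=8 T=4 G=3 C=6): GC 9/21 = 42.9% ✓; longest run = 2 ✓; length 21, outside 18–20 ✗ — fails.
P4 (16 nt, A=6 T=3 G=7 C=0): GC 7/16 = 43.8% ✓; longest run = 2 ✓; length 16, outside 18–20 ✗ — fails.
P5 (20 nt, A=5 T=8 G=0 C=7): GC 7/20 = 35.0%, outside 35.7–64.7% ✗; longest run = 2 ✓; length 20 ✓ — fails.

P1 only.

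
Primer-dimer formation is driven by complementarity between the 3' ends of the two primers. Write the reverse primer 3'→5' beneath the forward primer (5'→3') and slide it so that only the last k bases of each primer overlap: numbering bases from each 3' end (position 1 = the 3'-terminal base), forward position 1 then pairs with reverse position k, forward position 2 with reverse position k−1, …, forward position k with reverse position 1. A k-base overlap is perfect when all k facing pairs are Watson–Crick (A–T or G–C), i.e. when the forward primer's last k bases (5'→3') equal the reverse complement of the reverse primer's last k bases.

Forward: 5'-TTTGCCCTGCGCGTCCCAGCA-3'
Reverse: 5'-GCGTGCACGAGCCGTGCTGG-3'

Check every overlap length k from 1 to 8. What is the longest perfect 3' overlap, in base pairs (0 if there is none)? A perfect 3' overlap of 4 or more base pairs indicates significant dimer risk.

Longest perfect overlap: 6 complementary base pairs; significant dimer risk (threshold 4).

Last 8 bases (5'→3') — forward …TCCCAGCA, reverse …CGTGCTGG.
Reverse complement of the reverse primer's last 8 bases: CCAGCACG; its first k bases are the reverse complement of the reverse primer's last k bases, so a perfect k-base overlap needs the forward primer's last k bases to equal them.
Comparing (forward last k vs required): k=1: A vs C ✗; k=2: CA vs CC ✗; k=3: GCA vs CCA ✗; k=4: AGCA vs CCAG ✗; k=5: CAGCA vs CCAGC ✗; k=6: CCAGCA vs CCAGCA ✓; k=7: CCCAGCA vs CCAGCAC ✗; k=8: TCCCAGCA vs CCAGCACG ✗.
Only k = 6 is perfect, so the longest perfect 3' overlap is 6.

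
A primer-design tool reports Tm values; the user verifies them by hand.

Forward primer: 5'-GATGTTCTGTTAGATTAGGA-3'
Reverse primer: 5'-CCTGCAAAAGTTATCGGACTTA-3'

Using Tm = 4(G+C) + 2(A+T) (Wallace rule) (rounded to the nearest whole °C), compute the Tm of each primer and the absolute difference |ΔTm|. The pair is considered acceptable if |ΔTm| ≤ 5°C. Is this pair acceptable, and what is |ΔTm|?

|ΔTm| = 8°C; the pair is not acceptable.

Forward: A=5 T=8 G=6 C=1 → Tm = 2·13 + 4·7 = 54°C.
Reverse: A=7 T=6 G=4 C=5 → Tm = 2·13 + 4·9 = 62°C.
|ΔTm| = |54 − 62| = 8°C, > 5°C.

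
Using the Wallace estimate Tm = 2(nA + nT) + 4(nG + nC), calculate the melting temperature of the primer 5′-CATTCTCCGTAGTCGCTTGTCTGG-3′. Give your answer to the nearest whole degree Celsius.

Base counts: A=2, T=9, G=6, C=7 (length 24).
Tm = 2·(2+9) + 4·(6+7) = 2·11 + 4·13 = 22 + 52 = 74°C.

74°C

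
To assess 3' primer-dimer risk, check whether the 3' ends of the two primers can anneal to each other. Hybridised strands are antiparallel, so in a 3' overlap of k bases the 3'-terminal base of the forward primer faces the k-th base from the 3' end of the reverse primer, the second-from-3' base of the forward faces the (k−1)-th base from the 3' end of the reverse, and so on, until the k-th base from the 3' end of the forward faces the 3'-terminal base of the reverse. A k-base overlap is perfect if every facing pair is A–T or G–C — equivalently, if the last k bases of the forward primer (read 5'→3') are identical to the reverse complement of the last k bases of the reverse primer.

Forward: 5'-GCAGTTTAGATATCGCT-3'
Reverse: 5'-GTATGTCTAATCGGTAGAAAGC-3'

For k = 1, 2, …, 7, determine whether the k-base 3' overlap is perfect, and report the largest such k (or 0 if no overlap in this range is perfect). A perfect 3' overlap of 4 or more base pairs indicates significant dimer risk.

Last 7 bases (5'→3') — forward …TATCGCT, reverse …AGAAAGC.
Reverse complement of the reverse primer's last 7 bases: GCTTTCT; its first k bases are the reverse complement of the reverse primer's last k bases, so a perfect k-base overlap needs the forward primer's last k bases to equal them.
Comparing (forward last k vs required): k=1: T vs G ✗; k=2: CT vs GC ✗; k=3: GCT vs GCT ✓; k=4: CGCT vs GCTT ✗; k=5: TCGCT vs GCTTT ✗; k=6: ATCGCT vs GCTTTC ✗; k=7: TATCGCT vs GCTTTCT ✗.
Only k = 3 is perfect, so the longest perfect 3' overlap is 3.

Longest perfect overlap: 3 complementary base pairs; below the dimer-risk threshold (threshold 4).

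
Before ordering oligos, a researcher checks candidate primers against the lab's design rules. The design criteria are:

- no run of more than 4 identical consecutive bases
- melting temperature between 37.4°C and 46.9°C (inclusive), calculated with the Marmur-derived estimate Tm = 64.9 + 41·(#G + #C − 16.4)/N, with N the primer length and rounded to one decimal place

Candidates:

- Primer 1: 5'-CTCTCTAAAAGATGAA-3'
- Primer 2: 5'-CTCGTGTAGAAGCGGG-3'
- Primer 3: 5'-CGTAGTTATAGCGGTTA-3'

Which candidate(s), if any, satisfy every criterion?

Primer 1 (16 nt, A=7 T=4 G=2 C=3): longest run = 4 ✓; Tm = 64.9 + 41·(5 − 16.4)/16 = 35.7°C, outside 37.4–46.9°C ✗ — fails.
Primer 2 (16 nt, A=3 T=3 G=7 C=3): longest run = 3 ✓; Tm = 64.9 + 41·(10 − 16.4)/16 = 48.5°C, outside 37.4–46.9°C ✗ — fails.
Primer 3 (17 nt, A=4 T=6 G=5 C=2): longest run = 2 ✓; Tm = 64.9 + 41·(7 − 16.4)/17 = 42.2°C ✓ — passes.

Primer 3 only.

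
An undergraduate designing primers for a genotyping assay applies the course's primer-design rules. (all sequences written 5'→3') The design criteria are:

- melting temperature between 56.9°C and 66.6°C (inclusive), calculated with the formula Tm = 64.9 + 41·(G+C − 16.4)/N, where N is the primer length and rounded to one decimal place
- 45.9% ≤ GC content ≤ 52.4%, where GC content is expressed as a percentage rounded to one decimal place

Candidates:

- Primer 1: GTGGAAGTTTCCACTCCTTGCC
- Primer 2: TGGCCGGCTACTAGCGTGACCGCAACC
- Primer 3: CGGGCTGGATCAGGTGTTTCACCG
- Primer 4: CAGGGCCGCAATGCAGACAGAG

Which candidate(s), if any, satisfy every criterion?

None of the candidates satisfy all criteria.

Primer 1 (22 nt, A=3 T=7 G=5 C=7): Tm = 64.9 + 41·(12 − 16.4)/22 = 56.7°C, outside 56.9–66.6°C ✗; GC 12/22 = 54.5%, outside 45.9–52.4% ✗ — fails.
Primer 2 (27 nt, A=5 T=4 G=8 C=10): Tm = 64.9 + 41·(18 − 16.4)/27 = 67.3°C, outside 56.9–66.6°C ✗; GC 18/27 = 66.7%, outside 45.9–52.4% ✗ — fails.
Primer 3 (24 nt, A=3 T=6 G=9 C=6): Tm = 64.9 + 41·(15 − 16.4)/24 = 62.5°C ✓; GC 15/24 = 62.5%, outside 45.9–52.4% ✗ — fails.
Primer 4 (22 nt, A=7 T=1 G=8 C=6): Tm = 64.9 + 41·(14 − 16.4)/22 = 60.4°C ✓; GC 14/22 = 63.6%, outside 45.9–52.4% ✗ — fails.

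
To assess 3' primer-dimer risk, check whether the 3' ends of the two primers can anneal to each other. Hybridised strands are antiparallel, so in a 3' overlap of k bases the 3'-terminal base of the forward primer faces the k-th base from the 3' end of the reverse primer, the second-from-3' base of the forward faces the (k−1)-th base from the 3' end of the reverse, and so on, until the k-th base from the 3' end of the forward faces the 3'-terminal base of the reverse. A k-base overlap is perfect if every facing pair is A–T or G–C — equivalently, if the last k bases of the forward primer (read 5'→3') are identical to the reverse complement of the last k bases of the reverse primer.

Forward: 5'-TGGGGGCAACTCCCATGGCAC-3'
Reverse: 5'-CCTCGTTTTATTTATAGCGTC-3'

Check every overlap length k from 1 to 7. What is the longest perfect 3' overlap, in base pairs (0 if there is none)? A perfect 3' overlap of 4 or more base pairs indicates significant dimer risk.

Longest perfect overlap: 0 complementary base pairs; below the dimer-risk threshold (threshold 4).

Last 7 bases (5'→3') — forward …ATGGCAC, reverse …TAGCGTC.
Reverse complement of the reverse primer's last 7 bases: GACGCTA; its first k bases are the reverse complement of the reverse primer's last k bases, so a perfect k-base overlap needs the forward primer's last k bases to equal them.
Comparing (forward last k vs required): k=1: C vs G ✗; k=2: AC vs GA ✗; k=3: CAC vs GAC ✗; k=4: GCAC vs GACG ✗; k=5: GGCAC vs GACGC ✗; k=6: TGGCAC vs GACGCT ✗; k=7: ATGGCAC vs GACGCTA ✗.
No overlap length from 1 to 7 is perfect, so the longest perfect 3' overlap is 0.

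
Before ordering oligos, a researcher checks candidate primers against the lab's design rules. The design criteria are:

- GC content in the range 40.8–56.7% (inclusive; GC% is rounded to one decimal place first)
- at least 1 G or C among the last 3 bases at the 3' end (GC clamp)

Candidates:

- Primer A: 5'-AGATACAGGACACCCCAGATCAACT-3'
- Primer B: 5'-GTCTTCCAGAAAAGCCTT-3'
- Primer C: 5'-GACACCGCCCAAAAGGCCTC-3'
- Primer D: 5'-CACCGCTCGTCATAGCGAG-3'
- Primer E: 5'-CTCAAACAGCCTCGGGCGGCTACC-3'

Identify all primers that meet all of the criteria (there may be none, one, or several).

Primer A (25 nt, A=10 T=3 G=4 C=8): GC 12/25 = 48.0% ✓; 3' end ACT has 1 G/C ✓ — passes.
Primer B (18 nt, A=5 T=5 G=3 C=5): GC 8/18 = 44.4% ✓; 3' end CTT has 1 G/C ✓ — passes.
Primer C (20 nt, A=6 T=1 G=4 C=9): GC 13/20 = 65.0%, outside 40.8–56.7% ✗; 3' end CTC has 2 G/C ✓ — fails.
Primer D (19 nt, A=4 T=3 G=5 C=7): GC 12/19 = 63.2%, outside 40.8–56.7% ✗; 3' end GAG has 2 G/C ✓ — fails.
Primer E (24 nt, A=5 T=3 G=6 C=10): GC 16/24 = 66.7%, outside 40.8–56.7% ✗; 3' end ACC has 2 G/C ✓ — fails.

Primer A and Primer B.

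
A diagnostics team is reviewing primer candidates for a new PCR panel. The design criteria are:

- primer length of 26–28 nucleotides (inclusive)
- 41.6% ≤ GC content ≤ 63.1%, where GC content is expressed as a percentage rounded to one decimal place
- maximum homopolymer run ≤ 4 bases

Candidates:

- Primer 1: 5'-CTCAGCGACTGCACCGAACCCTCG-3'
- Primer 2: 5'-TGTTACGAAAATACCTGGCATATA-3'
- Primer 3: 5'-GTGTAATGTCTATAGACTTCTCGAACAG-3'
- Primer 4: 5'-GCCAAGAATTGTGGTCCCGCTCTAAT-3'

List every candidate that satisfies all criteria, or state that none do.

Primer 4 only.

Primer 1 (24 nt, A=5 T=3 G=5 C=11): length 24, outside 26–28 ✗; GC 16/24 = 66.7%, outside 41.6–63.1% ✗; longest run = 3 ✓ — fails.
Primer 2 (24 nt, A=9 T=7 G=4 C=4): length 24, outside 26–28 ✗; GC 8/24 = 33.3%, outside 41.6–63.1% ✗; longest run = 4 ✓ — fails.
Primer 3 (28 nt, A=8 T=9 G=6 C=5): length 28 ✓; GC 11/28 = 39.3%, outside 41.6–63.1% ✗; longest run = 2 ✓ — fails.
Primer 4 (26 nt, A=6 T=7 G=6 C=7): length 26 ✓; GC 13/26 = 50.0% ✓; longest run = 3 ✓ — passes.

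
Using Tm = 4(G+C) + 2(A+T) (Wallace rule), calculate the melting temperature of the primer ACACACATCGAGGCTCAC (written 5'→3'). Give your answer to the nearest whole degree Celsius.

Base counts: A=6, T=2, G=3, C=7 (length 18).
Tm = 2·(6+2) + 4·(3+7) = 2·8 + 4·10 = 16 + 40 = 56°C.

56°C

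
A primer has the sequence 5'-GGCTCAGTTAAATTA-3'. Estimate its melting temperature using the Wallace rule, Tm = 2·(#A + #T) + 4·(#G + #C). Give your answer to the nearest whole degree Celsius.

40°C

Base counts: A=5, T=5, G=3, C=2 (length 15).
Tm = 2·(5+5) + 4·(3+2) = 2·10 + 4·5 = 20 + 20 = 40°C.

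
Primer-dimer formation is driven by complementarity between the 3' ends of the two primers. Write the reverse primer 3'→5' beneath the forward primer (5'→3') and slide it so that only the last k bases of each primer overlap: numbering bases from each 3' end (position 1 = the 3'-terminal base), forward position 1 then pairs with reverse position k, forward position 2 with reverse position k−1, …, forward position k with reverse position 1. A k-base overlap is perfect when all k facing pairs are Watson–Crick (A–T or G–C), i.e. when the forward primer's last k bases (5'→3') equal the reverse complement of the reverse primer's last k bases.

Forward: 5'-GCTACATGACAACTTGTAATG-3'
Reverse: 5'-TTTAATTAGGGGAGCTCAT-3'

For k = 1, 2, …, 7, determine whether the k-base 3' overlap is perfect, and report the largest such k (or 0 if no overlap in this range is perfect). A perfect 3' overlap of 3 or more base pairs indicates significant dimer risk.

Last 7 bases (5'→3') — forward …TGTAATG, reverse …AGCTCAT.
Reverse complement of the reverse primer's last 7 bases: ATGAGCT; its first k bases are the reverse complement of the reverse primer's last k bases, so a perfect k-base overlap needs the forward primer's last k bases to equal them.
Comparing (forward last k vs required): k=1: G vs A ✗; k=2: TG vs AT ✗; k=3: ATG vs ATG ✓; k=4: AATG vs ATGA ✗; k=5: TAATG vs ATGAG ✗; k=6: GTAATG vs ATGAGC ✗; k=7: TGTAATG vs ATGAGCT ✗.
Only k = 3 is perfect, so the longest perfect 3' overlap is 3.

Longest perfect overlap: 3 complementary base pairs; significant dimer risk (threshold 3).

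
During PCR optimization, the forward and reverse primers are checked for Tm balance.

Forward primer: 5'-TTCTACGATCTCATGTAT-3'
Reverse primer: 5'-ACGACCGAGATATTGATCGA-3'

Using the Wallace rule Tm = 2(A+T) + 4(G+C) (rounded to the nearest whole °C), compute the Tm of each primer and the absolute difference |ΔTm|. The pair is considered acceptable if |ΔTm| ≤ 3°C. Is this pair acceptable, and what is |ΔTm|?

|ΔTm| = 10°C; the pair is not acceptable.

Forward: A=4 T=8 G=2 C=4 → Tm = 2·12 + 4·6 = 48°C.
Reverse: A=7 T=4 G=5 C=4 → Tm = 2·11 + 4·9 = 58°C.
|ΔTm| = |48 − 58| = 10°C, > 3°C.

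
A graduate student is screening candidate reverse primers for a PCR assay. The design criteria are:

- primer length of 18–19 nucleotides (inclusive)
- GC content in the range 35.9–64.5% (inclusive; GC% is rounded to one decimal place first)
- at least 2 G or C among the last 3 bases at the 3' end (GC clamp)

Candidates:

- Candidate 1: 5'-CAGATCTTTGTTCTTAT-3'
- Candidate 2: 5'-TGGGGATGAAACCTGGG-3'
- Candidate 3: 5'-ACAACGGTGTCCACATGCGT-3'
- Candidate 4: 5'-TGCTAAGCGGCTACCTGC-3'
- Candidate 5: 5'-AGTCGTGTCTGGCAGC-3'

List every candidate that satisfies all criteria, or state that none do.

Candidate 4 only.

Candidate 1 (17 nt, A=3 T=9 G=2 C=3): length 17, outside 18–19 ✗; GC 5/17 = 29.4%, outside 35.9–64.5% ✗; 3' end TAT has 0 G/C, need ≥2 ✗ — fails.
Candidate 2 (17 nt, A=4 T=3 G=8 C=2): length 17, outside 18–19 ✗; GC 10/17 = 58.8% ✓; 3' end GGG has 3 G/C ✓ — fails.
Candidate 3 (20 nt, A=5 T=4 G=5 C=6): length 20, outside 18–19 ✗; GC 11/20 = 55.0% ✓; 3' end CGT has 2 G/C ✓ — fails.
Candidate 4 (18 nt, A=3 T=4 G=5 C=6): length 18 ✓; GC 11/18 = 61.1% ✓; 3' end TGC has 2 G/C ✓ — passes.
Candidate 5 (16 nt, A=2 T=4 G=6 C=4): length 16, outside 18–19 ✗; GC 10/16 = 62.5% ✓; 3' end AGC has 2 G/C ✓ — fails.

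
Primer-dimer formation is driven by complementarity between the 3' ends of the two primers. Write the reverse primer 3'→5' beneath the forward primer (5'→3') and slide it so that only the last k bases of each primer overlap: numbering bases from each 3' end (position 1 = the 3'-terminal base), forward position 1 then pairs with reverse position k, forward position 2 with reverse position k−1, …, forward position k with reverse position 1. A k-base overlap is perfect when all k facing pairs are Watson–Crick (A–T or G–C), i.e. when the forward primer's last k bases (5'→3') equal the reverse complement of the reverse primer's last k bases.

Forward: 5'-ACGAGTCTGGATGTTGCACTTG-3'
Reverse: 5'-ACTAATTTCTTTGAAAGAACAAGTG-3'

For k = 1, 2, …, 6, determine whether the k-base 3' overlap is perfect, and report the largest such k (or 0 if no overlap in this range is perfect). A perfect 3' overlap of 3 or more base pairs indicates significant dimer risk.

Longest perfect overlap: 6 complementary base pairs; significant dimer risk (threshold 3).

Last 6 bases (5'→3') — forward …CACTTG, reverse …CAAGTG.
Reverse complement of the reverse primer's last 6 bases: CACTTG; its first k bases are the reverse complement of the reverse primer's last k bases, so a perfect k-base overlap needs the forward primer's last k bases to equal them.
Comparing (forward last k vs required): k=1: G vs C ✗; k=2: TG vs CA ✗; k=3: TTG vs CAC ✗; k=4: CTTG vs CACT ✗; k=5: ACTTG vs CACTT ✗; k=6: CACTTG vs CACTTG ✓.
Only k = 6 is perfect, so the longest perfect 3' overlap is 6.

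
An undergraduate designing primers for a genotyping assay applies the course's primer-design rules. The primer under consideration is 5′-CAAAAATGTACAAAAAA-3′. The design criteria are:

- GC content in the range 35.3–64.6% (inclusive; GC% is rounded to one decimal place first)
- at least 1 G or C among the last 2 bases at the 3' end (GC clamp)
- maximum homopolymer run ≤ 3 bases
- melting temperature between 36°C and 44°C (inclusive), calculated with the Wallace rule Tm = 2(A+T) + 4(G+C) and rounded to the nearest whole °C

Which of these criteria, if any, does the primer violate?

Fails: GC content, GC clamp, homopolymer run.

Base counts: A=12, T=2, G=1, C=2 (length 17).
GC content: GC 3/17 = 17.6%, outside 35.3–64.6% ✗
GC clamp: 3' end AA has 0 G/C, need ≥1 ✗
homopolymer run: longest run = 6, exceeds 3 ✗
Tm: Tm = 2·14 + 4·3 = 40°C ✓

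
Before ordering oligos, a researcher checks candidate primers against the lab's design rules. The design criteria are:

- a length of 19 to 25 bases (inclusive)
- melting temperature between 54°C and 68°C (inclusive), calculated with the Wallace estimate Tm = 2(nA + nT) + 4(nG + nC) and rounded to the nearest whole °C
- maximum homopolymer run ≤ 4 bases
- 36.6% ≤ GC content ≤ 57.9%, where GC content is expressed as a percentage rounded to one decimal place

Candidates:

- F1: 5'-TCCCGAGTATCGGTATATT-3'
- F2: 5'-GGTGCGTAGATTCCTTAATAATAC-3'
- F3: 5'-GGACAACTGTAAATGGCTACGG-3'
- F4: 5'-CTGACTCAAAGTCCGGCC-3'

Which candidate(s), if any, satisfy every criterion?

F1 (19 nt, A=4 T=7 G=4 C=4): length 19 ✓; Tm = 2·11 + 4·8 = 54°C ✓; longest run = 3 ✓; GC 8/19 = 42.1% ✓ — passes.
F2 (24 nt, A=7 T=8 G=5 C=4): length 24 ✓; Tm = 2·15 + 4·9 = 66°C ✓; longest run = 2 ✓; GC 9/24 = 37.5% ✓ — passes.
F3 (22 nt, A=7 T=4 G=7 C=4): length 22 ✓; Tm = 2·11 + 4·11 = 66°C ✓; longest run = 3 ✓; GC 11/22 = 50.0% ✓ — passes.
F4 (18 nt, A=4 T=3 G=4 C=7): length 18, outside 19–25 ✗; Tm = 2·7 + 4·11 = 58°C ✓; longest run = 3 ✓; GC 11/18 = 61.1%, outside 36.6–57.9% ✗ — fails.

F1, F2 and F3.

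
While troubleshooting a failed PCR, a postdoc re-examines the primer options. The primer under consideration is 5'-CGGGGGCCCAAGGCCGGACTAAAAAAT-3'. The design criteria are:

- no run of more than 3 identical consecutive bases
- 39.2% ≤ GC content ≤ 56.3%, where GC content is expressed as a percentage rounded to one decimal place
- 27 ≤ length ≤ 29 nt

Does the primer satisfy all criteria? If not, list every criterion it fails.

Base counts: A=9, T=2, G=9, C=7 (length 27).
homopolymer run: longest run = 6, exceeds 3 ✗
GC content: GC 16/27 = 59.3%, outside 39.2–56.3% ✗
length: length 27 ✓

Fails: homopolymer run, GC content.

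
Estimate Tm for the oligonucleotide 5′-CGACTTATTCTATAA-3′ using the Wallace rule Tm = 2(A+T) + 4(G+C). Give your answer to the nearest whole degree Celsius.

Base counts: A=5, T=6, G=1, C=3 (length 15).
Tm = 2·(5+6) + 4·(1+3) = 2·11 + 4·4 = 22 + 16 = 38°C.

38°C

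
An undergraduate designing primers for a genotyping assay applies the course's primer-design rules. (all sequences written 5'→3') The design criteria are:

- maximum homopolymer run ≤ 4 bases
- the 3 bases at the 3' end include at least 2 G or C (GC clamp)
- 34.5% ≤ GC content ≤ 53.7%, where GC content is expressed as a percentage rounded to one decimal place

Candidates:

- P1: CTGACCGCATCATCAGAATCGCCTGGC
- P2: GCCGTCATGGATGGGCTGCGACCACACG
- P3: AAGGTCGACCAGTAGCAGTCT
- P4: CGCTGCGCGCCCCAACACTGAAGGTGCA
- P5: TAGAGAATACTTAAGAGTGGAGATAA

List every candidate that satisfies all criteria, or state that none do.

None of the candidates satisfy all criteria.

P1 (27 nt, A=6 T=5 G=6 C=10): longest run = 2 ✓; 3' end GGC has 3 G/C ✓; GC 16/27 = 59.3%, outside 34.5–53.7% ✗ — fails.
P2 (28 nt, A=5 T=4 G=10 C=9): longest run = 3 ✓; 3' end ACG has 2 G/C ✓; GC 19/28 = 67.9%, outside 34.5–53.7% ✗ — fails.
P3 (21 nt, A=6 T=4 G=6 C=5): longest run = 2 ✓; 3' end TCT has 1 G/C, need ≥2 ✗; GC 11/21 = 52.4% ✓ — fails.
P4 (28 nt, A=6 T=3 G=8 C=11): longest run = 4 ✓; 3' end GCA has 2 G/C ✓; GC 19/28 = 67.9%, outside 34.5–53.7% ✗ — fails.
P5 (26 nt, A=12 T=6 G=7 C=1): longest run = 2 ✓; 3' end TAA has 0 G/C, need ≥2 ✗; GC 8/26 = 30.8%, outside 34.5–53.7% ✗ — fails.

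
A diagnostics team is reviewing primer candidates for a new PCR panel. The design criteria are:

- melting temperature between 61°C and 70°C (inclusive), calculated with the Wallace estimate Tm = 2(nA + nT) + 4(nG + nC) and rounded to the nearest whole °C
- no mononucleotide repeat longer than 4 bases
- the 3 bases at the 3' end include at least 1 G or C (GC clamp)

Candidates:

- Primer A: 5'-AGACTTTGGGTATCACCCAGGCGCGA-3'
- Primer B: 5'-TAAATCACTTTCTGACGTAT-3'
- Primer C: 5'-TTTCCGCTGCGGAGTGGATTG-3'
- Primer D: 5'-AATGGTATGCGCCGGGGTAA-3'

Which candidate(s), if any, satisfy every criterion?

Primer C only.

Primer A (26 nt, A=6 T=5 G=8 C=7): Tm = 2·11 + 4·15 = 82°C, outside 61–70°C ✗; longest run = 3 ✓; 3' end CGA has 2 G/C ✓ — fails.
Primer B (20 nt, A=6 T=8 G=2 C=4): Tm = 2·14 + 4·6 = 52°C, outside 61–70°C ✗; longest run = 3 ✓; 3' end TAT has 0 G/C, need ≥1 ✗ — fails.
Primer C (21 nt, A=2 T=7 G=8 C=4): Tm = 2·9 + 4·12 = 66°C ✓; longest run = 3 ✓; 3' end TTG has 1 G/C ✓ — passes.
Primer D (20 nt, A=5 T=4 G=8 C=3): Tm = 2·9 + 4·11 = 62°C ✓; longest run = 4 ✓; 3' end TAA has 0 G/C, need ≥1 ✗ — fails.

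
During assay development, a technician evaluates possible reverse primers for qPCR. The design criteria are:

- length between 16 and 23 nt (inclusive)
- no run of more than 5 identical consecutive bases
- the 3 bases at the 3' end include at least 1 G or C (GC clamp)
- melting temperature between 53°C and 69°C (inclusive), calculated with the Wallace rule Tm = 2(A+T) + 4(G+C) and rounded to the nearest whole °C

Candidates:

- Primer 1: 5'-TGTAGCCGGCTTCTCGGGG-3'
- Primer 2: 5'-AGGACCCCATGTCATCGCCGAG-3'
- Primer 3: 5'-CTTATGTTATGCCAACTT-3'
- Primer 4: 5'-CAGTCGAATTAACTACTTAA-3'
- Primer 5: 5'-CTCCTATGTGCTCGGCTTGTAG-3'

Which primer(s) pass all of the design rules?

Primer 1 (19 nt, A=1 T=5 G=8 C=5): length 19 ✓; longest run = 4 ✓; 3' end GGG has 3 G/C ✓; Tm = 2·6 + 4·13 = 64°C ✓ — passes.
Primer 2 (22 nt, A=5 T=3 G=6 C=8): length 22 ✓; longest run = 4 ✓; 3' end GAG has 2 G/C ✓; Tm = 2·8 + 4·14 = 72°C, outside 53–69°C ✗ — fails.
Primer 3 (18 nt, A=4 T=8 G=2 C=4): length 18 ✓; longest run = 2 ✓; 3' end CTT has 1 G/C ✓; Tm = 2·12 + 4·6 = 48°C, outside 53–69°C ✗ — fails.
Primer 4 (20 nt, A=8 T=6 G=2 C=4): length 20 ✓; longest run = 2 ✓; 3' end TAA has 0 G/C, need ≥1 ✗; Tm = 2·14 + 4·6 = 52°C, outside 53–69°C ✗ — fails.
Primer 5 (22 nt, A=2 T=8 G=6 C=6): length 22 ✓; longest run = 2 ✓; 3' end TAG has 1 G/C ✓; Tm = 2·10 + 4·12 = 68°C ✓ — passes.

Primer 1 and Primer 5.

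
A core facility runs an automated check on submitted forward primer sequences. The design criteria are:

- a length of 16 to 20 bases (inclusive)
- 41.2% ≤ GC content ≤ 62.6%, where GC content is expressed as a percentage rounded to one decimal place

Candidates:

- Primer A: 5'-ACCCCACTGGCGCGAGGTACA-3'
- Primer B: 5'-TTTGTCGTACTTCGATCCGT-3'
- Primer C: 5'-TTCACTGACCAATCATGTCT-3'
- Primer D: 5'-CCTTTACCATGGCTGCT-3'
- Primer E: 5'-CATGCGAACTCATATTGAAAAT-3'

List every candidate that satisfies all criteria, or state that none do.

Primer A (21 nt, A=5 T=2 G=6 C=8): length 21, outside 16–20 ✗; GC 14/21 = 66.7%, outside 41.2–62.6% ✗ — fails.
Primer B (20 nt, A=2 T=9 G=4 C=5): length 20 ✓; GC 9/20 = 45.0% ✓ — passes.
Primer C (20 nt, A=5 T=7 G=2 C=6): length 20 ✓; GC 8/20 = 40.0%, outside 41.2–62.6% ✗ — fails.
Primer D (17 nt, A=2 T=6 G=3 C=6): length 17 ✓; GC 9/17 = 52.9% ✓ — passes.
Primer E (22 nt, A=9 T=6 G=3 C=4): length 22, outside 16–20 ✗; GC 7/22 = 31.8%, outside 41.2–62.6% ✗ — fails.

Primer B and Primer D.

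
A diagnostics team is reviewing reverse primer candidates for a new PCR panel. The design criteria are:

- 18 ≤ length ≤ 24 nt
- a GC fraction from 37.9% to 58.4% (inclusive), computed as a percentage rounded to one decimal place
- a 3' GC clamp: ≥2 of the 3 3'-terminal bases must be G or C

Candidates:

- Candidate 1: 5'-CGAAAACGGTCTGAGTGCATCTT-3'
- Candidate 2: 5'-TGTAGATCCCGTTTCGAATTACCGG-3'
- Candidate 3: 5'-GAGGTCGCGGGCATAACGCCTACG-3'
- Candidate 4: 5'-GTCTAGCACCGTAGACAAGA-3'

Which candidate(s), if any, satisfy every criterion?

None of the candidates satisfy all criteria.

Candidate 1 (23 nt, A=6 T=6 G=6 C=5): length 23 ✓; GC 11/23 = 47.8% ✓; 3' end CTT has 1 G/C, need ≥2 ✗ — fails.
Candidate 2 (25 nt, A=5 T=8 G=6 C=6): length 25, outside 18–24 ✗; GC 12/25 = 48.0% ✓; 3' end CGG has 3 G/C ✓ — fails.
Candidate 3 (24 nt, A=5 T=3 G=9 C=7): length 24 ✓; GC 16/24 = 66.7%, outside 37.9–58.4% ✗; 3' end ACG has 2 G/C ✓ — fails.
Candidate 4 (20 nt, A=7 T=3 G=5 C=5): length 20 ✓; GC 10/20 = 50.0% ✓; 3' end AGA has 1 G/C, need ≥2 ✗ — fails.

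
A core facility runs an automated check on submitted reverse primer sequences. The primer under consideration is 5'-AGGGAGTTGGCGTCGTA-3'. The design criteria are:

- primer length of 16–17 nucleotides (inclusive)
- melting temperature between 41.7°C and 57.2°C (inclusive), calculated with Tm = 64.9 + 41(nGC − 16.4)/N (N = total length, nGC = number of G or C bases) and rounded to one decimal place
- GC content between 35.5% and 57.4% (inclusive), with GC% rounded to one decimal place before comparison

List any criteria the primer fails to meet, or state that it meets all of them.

Fails: GC content.

Base counts: A=3, T=4, G=8, C=2 (length 17).
length: length 17 ✓
Tm: Tm = 64.9 + 41·(10 − 16.4)/17 = 49.5°C ✓
GC content: GC 10/17 = 58.8%, outside 35.5–57.4% ✗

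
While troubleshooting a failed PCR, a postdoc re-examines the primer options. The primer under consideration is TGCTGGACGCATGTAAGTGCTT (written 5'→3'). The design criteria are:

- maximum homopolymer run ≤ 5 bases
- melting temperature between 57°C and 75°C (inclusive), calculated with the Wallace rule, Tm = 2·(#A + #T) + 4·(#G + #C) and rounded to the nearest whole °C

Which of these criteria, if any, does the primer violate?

Meets all criteria.

Base counts: A=4, T=7, G=7, C=4 (length 22).
homopolymer run: longest run = 2 ✓
Tm: Tm = 2·11 + 4·11 = 66°C ✓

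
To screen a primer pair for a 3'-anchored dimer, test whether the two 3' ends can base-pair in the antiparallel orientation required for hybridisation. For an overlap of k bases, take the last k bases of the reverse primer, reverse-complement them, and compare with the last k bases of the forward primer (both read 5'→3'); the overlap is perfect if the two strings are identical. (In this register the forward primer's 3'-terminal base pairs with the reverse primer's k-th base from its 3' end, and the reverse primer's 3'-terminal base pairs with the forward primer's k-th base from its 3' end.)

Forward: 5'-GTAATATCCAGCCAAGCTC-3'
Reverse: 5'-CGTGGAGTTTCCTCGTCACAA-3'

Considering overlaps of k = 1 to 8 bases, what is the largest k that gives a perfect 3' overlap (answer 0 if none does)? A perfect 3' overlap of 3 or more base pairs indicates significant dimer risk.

Last 8 bases (5'→3') — forward …CCAAGCTC, reverse …CGTCACAA.
Reverse complement of the reverse primer's last 8 bases: TTGTGACG; its first k bases are the reverse complement of the reverse primer's last k bases, so a perfect k-base overlap needs the forward primer's last k bases to equal them.
Comparing (forward last k vs required): k=1: C vs T ✗; k=2: TC vs TT ✗; k=3: CTC vs TTG ✗; k=4: GCTC vs TTGT ✗; k=5: AGCTC vs TTGTG ✗; k=6: AAGCTC vs TTGTGA ✗; k=7: CAAGCTC vs TTGTGAC ✗; k=8: CCAAGCTC vs TTGTGACG ✗.
No overlap length from 1 to 8 is perfect, so the longest perfect 3' overlap is 0.

Longest perfect overlap: 0 complementary base pairs; below the dimer-risk threshold (threshold 3).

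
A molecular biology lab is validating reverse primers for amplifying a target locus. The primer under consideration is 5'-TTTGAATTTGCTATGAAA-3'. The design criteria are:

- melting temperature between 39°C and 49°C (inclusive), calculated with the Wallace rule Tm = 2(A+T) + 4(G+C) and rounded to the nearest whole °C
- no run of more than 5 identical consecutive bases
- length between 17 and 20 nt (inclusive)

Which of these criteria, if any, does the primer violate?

Meets all criteria.

Base counts: A=6, T=8, G=3, C=1 (length 18).
Tm: Tm = 2·14 + 4·4 = 44°C ✓
homopolymer run: longest run = 3 ✓
length: length 18 ✓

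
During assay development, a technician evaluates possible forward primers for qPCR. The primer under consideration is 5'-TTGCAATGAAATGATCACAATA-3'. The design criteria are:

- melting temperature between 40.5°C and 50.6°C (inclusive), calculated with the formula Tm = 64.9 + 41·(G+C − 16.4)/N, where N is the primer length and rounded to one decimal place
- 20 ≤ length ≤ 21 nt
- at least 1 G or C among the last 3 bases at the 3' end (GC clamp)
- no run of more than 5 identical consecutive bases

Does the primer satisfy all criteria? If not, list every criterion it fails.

Base counts: A=10, T=6, G=3, C=3 (length 22).
Tm: Tm = 64.9 + 41·(6 − 16.4)/22 = 45.5°C ✓
length: length 22, outside 20–21 ✗
GC clamp: 3' end ATA has 0 G/C, need ≥1 ✗
homopolymer run: longest run = 3 ✓

Fails: length, GC clamp.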